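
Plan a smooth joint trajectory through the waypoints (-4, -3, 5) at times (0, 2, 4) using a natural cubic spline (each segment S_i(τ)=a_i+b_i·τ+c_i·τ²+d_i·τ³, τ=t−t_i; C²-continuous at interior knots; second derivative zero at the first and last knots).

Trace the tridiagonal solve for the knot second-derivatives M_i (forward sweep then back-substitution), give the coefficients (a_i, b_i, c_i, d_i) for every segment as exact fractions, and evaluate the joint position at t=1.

Δ: Δ0=1/2, Δ1=4
row 1: diag=8, rhs=21; c'=1/4, d'=21/8
back: M1=21/8
M: M0=0, M1=21/8, M2=0
seg 0: a=-4, c=M0/2=0, d=(M1−M0)/(6·2)=7/32, b=Δ0−h0·(2M0+M1)/6=-3/8
seg 1: a=-3, c=M1/2=21/16, d=(M2−M1)/(6·2)=-7/32, b=Δ1−h1·(2M1+M2)/6=9/4
t_q=1 → seg 0, τ=1; S=-4+-3/8·τ+0·τ²+7/32·τ³=-133/32

  seg 0: a=-4 b=-3/8 c=0 d=7/32
  seg 1: a=-3 b=9/4 c=21/16 d=-7/32
S(1) = -133/32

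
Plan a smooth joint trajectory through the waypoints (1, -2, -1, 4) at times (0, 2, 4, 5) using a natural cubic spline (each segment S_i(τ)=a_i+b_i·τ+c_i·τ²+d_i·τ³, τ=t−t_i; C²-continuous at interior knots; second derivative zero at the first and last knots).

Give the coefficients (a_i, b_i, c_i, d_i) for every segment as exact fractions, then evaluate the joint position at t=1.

  seg 0: a=1 b=-18/11 c=0 d=3/88
  seg 1: a=-2 b=-27/22 c=9/44 d=29/88
  seg 2: a=-1 b=39/11 c=24/11 d=-8/11
S(1) = -53/88

Δ: Δ0=-3/2, Δ1=1/2, Δ2=5
row 1: diag=8, rhs=12; c'=1/4, d'=3/2
row 2: denom=6−2·1/4=11/2; d'=(27−2·3/2)/(11/2)=48/11
back: M2=48/11
back: M1=3/2−1/4·48/11=9/22
M: M0=0, M1=9/22, M2=48/11, M3=0
seg 0: a=1, c=M0/2=0, d=(M1−M0)/(6·2)=3/88, b=Δ0−h0·(2M0+M1)/6=-18/11
seg 1: a=-2, c=M1/2=9/44, d=(M2−M1)/(6·2)=29/88, b=Δ1−h1·(2M1+M2)/6=-27/22
seg 2: a=-1, c=M2/2=24/11, d=(M3−M2)/(6·1)=-8/11, b=Δ2−h2·(2M2+M3)/6=39/11
t_q=1 → seg 0, τ=1; S=1+-18/11·τ+0·τ²+3/88·τ³=-53/88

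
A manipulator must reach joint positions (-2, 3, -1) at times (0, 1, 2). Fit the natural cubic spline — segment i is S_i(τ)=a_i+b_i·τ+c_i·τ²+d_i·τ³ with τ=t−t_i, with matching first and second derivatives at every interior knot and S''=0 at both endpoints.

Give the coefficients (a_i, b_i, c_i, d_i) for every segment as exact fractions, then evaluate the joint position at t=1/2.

Δ: Δ0=5, Δ1=-4
row 1: diag=4, rhs=-54; c'=1/4, d'=-27/2
back: M1=-27/2
M: M0=0, M1=-27/2, M2=0
seg 0: a=-2, c=M0/2=0, d=(M1−M0)/(6·1)=-9/4, b=Δ0−h0·(2M0+M1)/6=29/4
seg 1: a=3, c=M1/2=-27/4, d=(M2−M1)/(6·1)=9/4, b=Δ1−h1·(2M1+M2)/6=1/2
t_q=1/2 → seg 0, τ=1/2; S=-2+29/4·τ+0·τ²+-9/4·τ³=43/32

  seg 0: a=-2 b=29/4 c=0 d=-9/4
  seg 1: a=3 b=1/2 c=-27/4 d=9/4
S(1/2) = 43/32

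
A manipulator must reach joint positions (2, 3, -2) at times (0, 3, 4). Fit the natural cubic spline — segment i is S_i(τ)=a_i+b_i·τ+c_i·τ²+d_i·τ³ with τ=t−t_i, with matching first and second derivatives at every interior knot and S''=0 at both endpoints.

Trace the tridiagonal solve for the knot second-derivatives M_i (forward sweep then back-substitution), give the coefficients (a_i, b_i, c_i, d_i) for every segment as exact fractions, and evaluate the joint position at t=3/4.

Δ: Δ0=1/3, Δ1=-5
row 1: diag=8, rhs=-32; c'=1/8, d'=-4
back: M1=-4
M: M0=0, M1=-4, M2=0
seg 0: a=2, c=M0/2=0, d=(M1−M0)/(6·3)=-2/9, b=Δ0−h0·(2M0+M1)/6=7/3
seg 1: a=3, c=M1/2=-2, d=(M2−M1)/(6·1)=2/3, b=Δ1−h1·(2M1+M2)/6=-11/3
t_q=3/4 → seg 0, τ=3/4; S=2+7/3·τ+0·τ²+-2/9·τ³=117/32

  seg 0: a=2 b=7/3 c=0 d=-2/9
  seg 1: a=3 b=-11/3 c=-2 d=2/3
S(3/4) = 117/32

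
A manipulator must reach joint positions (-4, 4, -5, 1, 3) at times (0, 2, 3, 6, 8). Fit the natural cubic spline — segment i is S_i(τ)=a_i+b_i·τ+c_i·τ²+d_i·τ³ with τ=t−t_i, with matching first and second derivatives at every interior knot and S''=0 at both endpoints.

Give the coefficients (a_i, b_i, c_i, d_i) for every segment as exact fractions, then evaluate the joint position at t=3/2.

Δ: Δ0=4, Δ1=-9, Δ2=2, Δ3=1
row 1: diag=6, rhs=-78; c'=1/6, d'=-13
row 2: denom=8−1·1/6=47/6; d'=(66−1·-13)/(47/6)=474/47
row 3: denom=10−3·18/47=416/47; d'=(-6−3·474/47)/(416/47)=-213/52
back: M3=-213/52
back: M2=474/47−18/47·-213/52=303/26
back: M1=-13−1/6·303/26=-777/52
M: M0=0, M1=-777/52, M2=303/26, M3=-213/52, M4=0
seg 0: a=-4, c=M0/2=0, d=(M1−M0)/(6·2)=-259/208, b=Δ0−h0·(2M0+M1)/6=467/52
seg 1: a=4, c=M1/2=-777/104, d=(M2−M1)/(6·1)=461/104, b=Δ1−h1·(2M1+M2)/6=-155/26
seg 2: a=-5, c=M2/2=303/52, d=(M3−M2)/(6·3)=-7/8, b=Δ2−h2·(2M2+M3)/6=-791/104
seg 3: a=1, c=M3/2=-213/104, d=(M4−M3)/(6·2)=71/208, b=Δ3−h3·(2M3+M4)/6=97/26
t_q=3/2 → seg 0, τ=3/2; S=-4+467/52·τ+0·τ²+-259/208·τ³=8767/1664

  seg 0: a=-4 b=467/52 c=0 d=-259/208
  seg 1: a=4 b=-155/26 c=-777/104 d=461/104
  seg 2: a=-5 b=-791/104 c=303/52 d=-7/8
  seg 3: a=1 b=97/26 c=-213/104 d=71/208
S(3/2) = 8767/1664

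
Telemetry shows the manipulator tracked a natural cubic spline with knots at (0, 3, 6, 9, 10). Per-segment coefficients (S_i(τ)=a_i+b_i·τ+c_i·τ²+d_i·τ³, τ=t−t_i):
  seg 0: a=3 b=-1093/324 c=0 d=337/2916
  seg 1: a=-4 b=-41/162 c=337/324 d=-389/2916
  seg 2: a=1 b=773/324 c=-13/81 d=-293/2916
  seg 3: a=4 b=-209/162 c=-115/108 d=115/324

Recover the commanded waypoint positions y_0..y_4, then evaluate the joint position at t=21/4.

y_0=3 y_1=-4 y_2=1 y_3=4 y_4=2
S(21/4) = -1897/2304

y_0 = S_0(0) = a_0 = 3
y_1 = S_1(0) = a_1 = -4
y_2 = S_2(0) = a_2 = 1
y_3 = S_3(0) = a_3 = 4
y_4 = S_3(1) = 2
t_q=21/4 is in segment 1 (τ=9/4); S_1(τ)=-1897/2304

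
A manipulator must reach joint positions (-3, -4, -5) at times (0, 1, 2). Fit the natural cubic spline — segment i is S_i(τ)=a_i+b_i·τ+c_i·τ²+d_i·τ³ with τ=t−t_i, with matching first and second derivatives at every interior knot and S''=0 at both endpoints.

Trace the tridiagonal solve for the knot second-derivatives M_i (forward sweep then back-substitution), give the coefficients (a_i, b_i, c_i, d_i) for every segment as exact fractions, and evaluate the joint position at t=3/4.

Δ: Δ0=-1, Δ1=-1
row 1: diag=4, rhs=0; c'=1/4, d'=0
back: M1=0
M: M0=0, M1=0, M2=0
seg 0: a=-3, c=M0/2=0, d=(M1−M0)/(6·1)=0, b=Δ0−h0·(2M0+M1)/6=-1
seg 1: a=-4, c=M1/2=0, d=(M2−M1)/(6·1)=0, b=Δ1−h1·(2M1+M2)/6=-1
t_q=3/4 → seg 0, τ=3/4; S=-3+-1·τ+0·τ²+0·τ³=-15/4

  seg 0: a=-3 b=-1 c=0 d=0
  seg 1: a=-4 b=-1 c=0 d=0
S(3/4) = -15/4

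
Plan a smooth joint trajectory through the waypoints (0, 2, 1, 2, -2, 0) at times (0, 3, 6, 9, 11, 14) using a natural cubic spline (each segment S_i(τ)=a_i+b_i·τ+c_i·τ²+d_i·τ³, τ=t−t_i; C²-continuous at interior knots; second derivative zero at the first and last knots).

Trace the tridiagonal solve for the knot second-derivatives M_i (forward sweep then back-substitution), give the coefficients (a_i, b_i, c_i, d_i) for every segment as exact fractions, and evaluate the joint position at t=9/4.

  seg 0: a=0 b=173/165 c=0 d=-7/165
  seg 1: a=2 b=-16/165 c=-21/55 d=10/99
  seg 2: a=1 b=56/165 c=29/55 d=-262/1485
  seg 3: a=2 b=-208/165 c=-35/33 d=19/55
  seg 4: a=-2 b=-224/165 c=167/165 d=-167/1485
S(9/4) = 6603/3520

Δ: Δ0=2/3, Δ1=-1/3, Δ2=1/3, Δ3=-2, Δ4=2/3
row 1: diag=12, rhs=-6; c'=1/4, d'=-1/2
row 2: denom=12−3·1/4=45/4; d'=(4−3·-1/2)/(45/4)=22/45
row 3: denom=10−3·4/15=46/5; d'=(-14−3·22/45)/(46/5)=-116/69
row 4: denom=10−2·5/23=220/23; d'=(16−2·-116/69)/(220/23)=334/165
back: M4=334/165
back: M3=-116/69−5/23·334/165=-70/33
back: M2=22/45−4/15·-70/33=58/55
back: M1=-1/2−1/4·58/55=-42/55
M: M0=0, M1=-42/55, M2=58/55, M3=-70/33, M4=334/165, M5=0
seg 0: a=0, c=M0/2=0, d=(M1−M0)/(6·3)=-7/165, b=Δ0−h0·(2M0+M1)/6=173/165
seg 1: a=2, c=M1/2=-21/55, d=(M2−M1)/(6·3)=10/99, b=Δ1−h1·(2M1+M2)/6=-16/165
seg 2: a=1, c=M2/2=29/55, d=(M3−M2)/(6·3)=-262/1485, b=Δ2−h2·(2M2+M3)/6=56/165
seg 3: a=2, c=M3/2=-35/33, d=(M4−M3)/(6·2)=19/55, b=Δ3−h3·(2M3+M4)/6=-208/165
seg 4: a=-2, c=M4/2=167/165, d=(M5−M4)/(6·3)=-167/1485, b=Δ4−h4·(2M4+M5)/6=-224/165
t_q=9/4 → seg 0, τ=9/4; S=0+173/165·τ+0·τ²+-7/165·τ³=6603/3520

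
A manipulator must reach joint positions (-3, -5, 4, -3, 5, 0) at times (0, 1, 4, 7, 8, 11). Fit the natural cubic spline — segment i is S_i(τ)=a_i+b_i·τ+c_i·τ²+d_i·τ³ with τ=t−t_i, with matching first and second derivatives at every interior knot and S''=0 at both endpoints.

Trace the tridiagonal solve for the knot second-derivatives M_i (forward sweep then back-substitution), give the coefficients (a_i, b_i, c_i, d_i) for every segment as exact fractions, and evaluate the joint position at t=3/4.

  seg 0: a=-3 b=-5023/1635 c=0 d=1753/1635
  seg 1: a=-5 b=236/1635 c=1753/545 d=-11108/14715
  seg 2: a=4 b=-1534/1635 c=-5849/1635 d=15266/14715
  seg 3: a=-3 b=1834/327 c=3139/545 d=-5507/1635
  seg 4: a=5 b=11483/1635 c=-2368/545 d=2368/4905
S(3/4) = -169231/34880

Δ: Δ0=-2, Δ1=3, Δ2=-7/3, Δ3=8, Δ4=-5/3
row 1: diag=8, rhs=30; c'=3/8, d'=15/4
row 2: denom=12−3·3/8=87/8; d'=(-32−3·15/4)/(87/8)=-346/87
row 3: denom=8−3·8/29=208/29; d'=(62−3·-346/87)/(208/29)=134/13
row 4: denom=8−1·29/208=1635/208; d'=(-58−1·134/13)/(1635/208)=-4736/545
back: M4=-4736/545
back: M3=134/13−29/208·-4736/545=6278/545
back: M2=-346/87−8/29·6278/545=-11698/1635
back: M1=15/4−3/8·-11698/1635=3506/545
M: M0=0, M1=3506/545, M2=-11698/1635, M3=6278/545, M4=-4736/545, M5=0
seg 0: a=-3, c=M0/2=0, d=(M1−M0)/(6·1)=1753/1635, b=Δ0−h0·(2M0+M1)/6=-5023/1635
seg 1: a=-5, c=M1/2=1753/545, d=(M2−M1)/(6·3)=-11108/14715, b=Δ1−h1·(2M1+M2)/6=236/1635
seg 2: a=4, c=M2/2=-5849/1635, d=(M3−M2)/(6·3)=15266/14715, b=Δ2−h2·(2M2+M3)/6=-1534/1635
seg 3: a=-3, c=M3/2=3139/545, d=(M4−M3)/(6·1)=-5507/1635, b=Δ3−h3·(2M3+M4)/6=1834/327
seg 4: a=5, c=M4/2=-2368/545, d=(M5−M4)/(6·3)=2368/4905, b=Δ4−h4·(2M4+M5)/6=11483/1635
t_q=3/4 → seg 0, τ=3/4; S=-3+-5023/1635·τ+0·τ²+1753/1635·τ³=-169231/34880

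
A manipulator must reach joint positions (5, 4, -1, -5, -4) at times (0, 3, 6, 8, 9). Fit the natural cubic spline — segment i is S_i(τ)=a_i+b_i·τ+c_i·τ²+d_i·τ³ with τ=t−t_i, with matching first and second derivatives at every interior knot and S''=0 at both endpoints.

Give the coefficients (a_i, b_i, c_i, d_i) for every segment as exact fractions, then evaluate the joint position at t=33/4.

Δ: Δ0=-1/3, Δ1=-5/3, Δ2=-2, Δ3=1
row 1: diag=12, rhs=-8; c'=1/4, d'=-2/3
row 2: denom=10−3·1/4=37/4; d'=(-2−3·-2/3)/(37/4)=0
row 3: denom=6−2·8/37=206/37; d'=(18−2·0)/(206/37)=333/103
back: M3=333/103
back: M2=0−8/37·333/103=-72/103
back: M1=-2/3−1/4·-72/103=-152/309
M: M0=0, M1=-152/309, M2=-72/103, M3=333/103, M4=0
seg 0: a=5, c=M0/2=0, d=(M1−M0)/(6·3)=-76/2781, b=Δ0−h0·(2M0+M1)/6=-9/103
seg 1: a=4, c=M1/2=-76/309, d=(M2−M1)/(6·3)=-32/2781, b=Δ1−h1·(2M1+M2)/6=-85/103
seg 2: a=-1, c=M2/2=-36/103, d=(M3−M2)/(6·2)=135/412, b=Δ2−h2·(2M2+M3)/6=-269/103
seg 3: a=-5, c=M3/2=333/206, d=(M4−M3)/(6·1)=-111/206, b=Δ3−h3·(2M3+M4)/6=-8/103
t_q=33/4 → seg 3, τ=1/4; S=-5+-8/103·τ+333/206·τ²+-111/206·τ³=-64955/13184

  seg 0: a=5 b=-9/103 c=0 d=-76/2781
  seg 1: a=4 b=-85/103 c=-76/309 d=-32/2781
  seg 2: a=-1 b=-269/103 c=-36/103 d=135/412
  seg 3: a=-5 b=-8/103 c=333/206 d=-111/206
S(33/4) = -64955/13184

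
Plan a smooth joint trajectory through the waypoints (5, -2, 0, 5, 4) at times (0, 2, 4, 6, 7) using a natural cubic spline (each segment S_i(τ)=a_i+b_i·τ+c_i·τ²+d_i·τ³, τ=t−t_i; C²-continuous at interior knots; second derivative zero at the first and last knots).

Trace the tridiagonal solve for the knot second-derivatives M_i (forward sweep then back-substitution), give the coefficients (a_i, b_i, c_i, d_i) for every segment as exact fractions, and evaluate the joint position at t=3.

  seg 0: a=5 b=-185/41 c=0 d=83/328
  seg 1: a=-2 b=-121/82 c=249/164 d=-23/164
  seg 2: a=0 b=239/82 c=111/164 d=-145/328
  seg 3: a=5 b=13/41 c=-81/41 d=27/41
S(3) = -86/41

Δ: Δ0=-7/2, Δ1=1, Δ2=5/2, Δ3=-1
row 1: diag=8, rhs=27; c'=1/4, d'=27/8
row 2: denom=8−2·1/4=15/2; d'=(9−2·27/8)/(15/2)=3/10
row 3: denom=6−2·4/15=82/15; d'=(-21−2·3/10)/(82/15)=-162/41
back: M3=-162/41
back: M2=3/10−4/15·-162/41=111/82
back: M1=27/8−1/4·111/82=249/82
M: M0=0, M1=249/82, M2=111/82, M3=-162/41, M4=0
seg 0: a=5, c=M0/2=0, d=(M1−M0)/(6·2)=83/328, b=Δ0−h0·(2M0+M1)/6=-185/41
seg 1: a=-2, c=M1/2=249/164, d=(M2−M1)/(6·2)=-23/164, b=Δ1−h1·(2M1+M2)/6=-121/82
seg 2: a=0, c=M2/2=111/164, d=(M3−M2)/(6·2)=-145/328, b=Δ2−h2·(2M2+M3)/6=239/82
seg 3: a=5, c=M3/2=-81/41, d=(M4−M3)/(6·1)=27/41, b=Δ3−h3·(2M3+M4)/6=13/41
t_q=3 → seg 1, τ=1; S=-2+-121/82·τ+249/164·τ²+-23/164·τ³=-86/41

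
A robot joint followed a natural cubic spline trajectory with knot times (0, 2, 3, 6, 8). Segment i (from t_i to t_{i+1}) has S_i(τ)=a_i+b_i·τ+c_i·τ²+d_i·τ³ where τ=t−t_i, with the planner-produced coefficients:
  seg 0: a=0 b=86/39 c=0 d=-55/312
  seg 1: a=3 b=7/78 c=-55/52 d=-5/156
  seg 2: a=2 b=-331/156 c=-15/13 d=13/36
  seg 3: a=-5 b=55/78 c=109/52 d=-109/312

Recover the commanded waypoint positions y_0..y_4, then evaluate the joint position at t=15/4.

y_0=0 y_1=3 y_2=2 y_3=-5 y_4=2
S(15/4) = -293/3328

y_0 = S_0(0) = a_0 = 0
y_1 = S_1(0) = a_1 = 3
y_2 = S_2(0) = a_2 = 2
y_3 = S_3(0) = a_3 = -5
y_4 = S_3(2) = 2
t_q=15/4 is in segment 2 (τ=3/4); S_2(τ)=-293/3328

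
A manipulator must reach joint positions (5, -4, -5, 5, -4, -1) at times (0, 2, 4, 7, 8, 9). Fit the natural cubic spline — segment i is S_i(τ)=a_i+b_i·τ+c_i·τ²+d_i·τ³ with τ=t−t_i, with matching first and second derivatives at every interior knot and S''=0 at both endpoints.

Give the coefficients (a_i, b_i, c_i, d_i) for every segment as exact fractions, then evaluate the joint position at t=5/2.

  seg 0: a=5 b=-7715/1551 c=0 d=1471/12408
  seg 1: a=-4 b=-11017/3102 c=1471/2068 d=5053/12408
  seg 2: a=-5 b=6484/1551 c=1631/517 d=-1777/1551
  seg 3: a=5 b=-12137/1551 c=-3700/517 d=9278/1551
  seg 4: a=-4 b=-6503/1551 c=5578/517 d=-5578/1551
S(5/2) = -183541/33088

Δ: Δ0=-9/2, Δ1=-1/2, Δ2=10/3, Δ3=-9, Δ4=3
row 1: diag=8, rhs=24; c'=1/4, d'=3
row 2: denom=10−2·1/4=19/2; d'=(23−2·3)/(19/2)=34/19
row 3: denom=8−3·6/19=134/19; d'=(-74−3·34/19)/(134/19)=-754/67
row 4: denom=4−1·19/134=517/134; d'=(72−1·-754/67)/(517/134)=11156/517
back: M4=11156/517
back: M3=-754/67−19/134·11156/517=-7400/517
back: M2=34/19−6/19·-7400/517=3262/517
back: M1=3−1/4·3262/517=1471/1034
M: M0=0, M1=1471/1034, M2=3262/517, M3=-7400/517, M4=11156/517, M5=0
seg 0: a=5, c=M0/2=0, d=(M1−M0)/(6·2)=1471/12408, b=Δ0−h0·(2M0+M1)/6=-7715/1551
seg 1: a=-4, c=M1/2=1471/2068, d=(M2−M1)/(6·2)=5053/12408, b=Δ1−h1·(2M1+M2)/6=-11017/3102
seg 2: a=-5, c=M2/2=1631/517, d=(M3−M2)/(6·3)=-1777/1551, b=Δ2−h2·(2M2+M3)/6=6484/1551
seg 3: a=5, c=M3/2=-3700/517, d=(M4−M3)/(6·1)=9278/1551, b=Δ3−h3·(2M3+M4)/6=-12137/1551
seg 4: a=-4, c=M4/2=5578/517, d=(M5−M4)/(6·1)=-5578/1551, b=Δ4−h4·(2M4+M5)/6=-6503/1551
t_q=5/2 → seg 1, τ=1/2; S=-4+-11017/3102·τ+1471/2068·τ²+5053/12408·τ³=-183541/33088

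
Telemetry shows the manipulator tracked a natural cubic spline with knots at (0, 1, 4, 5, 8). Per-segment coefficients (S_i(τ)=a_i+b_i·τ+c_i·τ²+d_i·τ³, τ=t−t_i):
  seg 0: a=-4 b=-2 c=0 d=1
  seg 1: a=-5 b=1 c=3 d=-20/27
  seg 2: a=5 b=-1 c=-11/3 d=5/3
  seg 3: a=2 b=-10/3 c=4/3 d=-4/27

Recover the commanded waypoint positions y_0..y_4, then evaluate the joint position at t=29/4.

y_0 = S_0(0) = a_0 = -4
y_1 = S_1(0) = a_1 = -5
y_2 = S_2(0) = a_2 = 5
y_3 = S_3(0) = a_3 = 2
y_4 = S_3(3) = 0
t_q=29/4 is in segment 3 (τ=9/4); S_3(τ)=-7/16

y_0=-4 y_1=-5 y_2=5 y_3=2 y_4=0
S(29/4) = -7/16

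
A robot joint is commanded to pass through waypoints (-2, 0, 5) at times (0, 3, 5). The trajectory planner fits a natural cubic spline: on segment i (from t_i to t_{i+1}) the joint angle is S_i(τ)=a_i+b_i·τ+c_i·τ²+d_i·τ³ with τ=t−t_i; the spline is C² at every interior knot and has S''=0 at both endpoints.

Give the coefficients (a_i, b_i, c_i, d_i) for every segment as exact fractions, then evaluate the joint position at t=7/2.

Δ: Δ0=2/3, Δ1=5/2
row 1: diag=10, rhs=11; c'=1/5, d'=11/10
back: M1=11/10
M: M0=0, M1=11/10, M2=0
seg 0: a=-2, c=M0/2=0, d=(M1−M0)/(6·3)=11/180, b=Δ0−h0·(2M0+M1)/6=7/60
seg 1: a=0, c=M1/2=11/20, d=(M2−M1)/(6·2)=-11/120, b=Δ1−h1·(2M1+M2)/6=53/30
t_q=7/2 → seg 1, τ=1/2; S=0+53/30·τ+11/20·τ²+-11/120·τ³=323/320

  seg 0: a=-2 b=7/60 c=0 d=11/180
  seg 1: a=0 b=53/30 c=11/20 d=-11/120
S(7/2) = 323/320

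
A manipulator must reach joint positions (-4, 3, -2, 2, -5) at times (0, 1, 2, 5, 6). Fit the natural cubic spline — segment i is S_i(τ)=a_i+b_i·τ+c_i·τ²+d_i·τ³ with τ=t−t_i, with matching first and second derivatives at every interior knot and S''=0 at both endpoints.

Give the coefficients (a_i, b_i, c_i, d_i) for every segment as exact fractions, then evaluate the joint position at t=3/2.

  seg 0: a=-4 b=6659/636 c=0 d=-2207/636
  seg 1: a=3 b=19/318 c=-2207/212 d=3403/636
  seg 2: a=-2 b=-2995/636 c=299/53 d=-769/636
  seg 3: a=2 b=-1115/318 c=-1111/212 d=1111/636
S(3/2) = 1859/1696

Δ: Δ0=7, Δ1=-5, Δ2=4/3, Δ3=-7
row 1: diag=4, rhs=-72; c'=1/4, d'=-18
row 2: denom=8−1·1/4=31/4; d'=(38−1·-18)/(31/4)=224/31
row 3: denom=8−3·12/31=212/31; d'=(-50−3·224/31)/(212/31)=-1111/106
back: M3=-1111/106
back: M2=224/31−12/31·-1111/106=598/53
back: M1=-18−1/4·598/53=-2207/106
M: M0=0, M1=-2207/106, M2=598/53, M3=-1111/106, M4=0
seg 0: a=-4, c=M0/2=0, d=(M1−M0)/(6·1)=-2207/636, b=Δ0−h0·(2M0+M1)/6=6659/636
seg 1: a=3, c=M1/2=-2207/212, d=(M2−M1)/(6·1)=3403/636, b=Δ1−h1·(2M1+M2)/6=19/318
seg 2: a=-2, c=M2/2=299/53, d=(M3−M2)/(6·3)=-769/636, b=Δ2−h2·(2M2+M3)/6=-2995/636
seg 3: a=2, c=M3/2=-1111/212, d=(M4−M3)/(6·1)=1111/636, b=Δ3−h3·(2M3+M4)/6=-1115/318
t_q=3/2 → seg 1, τ=1/2; S=3+19/318·τ+-2207/212·τ²+3403/636·τ³=1859/1696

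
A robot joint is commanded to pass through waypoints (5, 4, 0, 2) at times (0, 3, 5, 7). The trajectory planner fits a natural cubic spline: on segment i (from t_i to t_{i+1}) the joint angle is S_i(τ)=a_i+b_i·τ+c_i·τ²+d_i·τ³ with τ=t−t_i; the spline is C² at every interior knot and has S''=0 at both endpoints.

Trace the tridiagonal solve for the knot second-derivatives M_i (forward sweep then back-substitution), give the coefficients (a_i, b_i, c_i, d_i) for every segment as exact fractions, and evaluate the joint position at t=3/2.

  seg 0: a=5 b=49/114 c=0 d=-29/342
  seg 1: a=4 b=-106/57 c=-29/38 d=79/228
  seg 2: a=0 b=-43/57 c=25/19 d=-25/114
S(3/2) = 1629/304

Δ: Δ0=-1/3, Δ1=-2, Δ2=1
row 1: diag=10, rhs=-10; c'=1/5, d'=-1
row 2: denom=8−2·1/5=38/5; d'=(18−2·-1)/(38/5)=50/19
back: M2=50/19
back: M1=-1−1/5·50/19=-29/19
M: M0=0, M1=-29/19, M2=50/19, M3=0
seg 0: a=5, c=M0/2=0, d=(M1−M0)/(6·3)=-29/342, b=Δ0−h0·(2M0+M1)/6=49/114
seg 1: a=4, c=M1/2=-29/38, d=(M2−M1)/(6·2)=79/228, b=Δ1−h1·(2M1+M2)/6=-106/57
seg 2: a=0, c=M2/2=25/19, d=(M3−M2)/(6·2)=-25/114, b=Δ2−h2·(2M2+M3)/6=-43/57
t_q=3/2 → seg 0, τ=3/2; S=5+49/114·τ+0·τ²+-29/342·τ³=1629/304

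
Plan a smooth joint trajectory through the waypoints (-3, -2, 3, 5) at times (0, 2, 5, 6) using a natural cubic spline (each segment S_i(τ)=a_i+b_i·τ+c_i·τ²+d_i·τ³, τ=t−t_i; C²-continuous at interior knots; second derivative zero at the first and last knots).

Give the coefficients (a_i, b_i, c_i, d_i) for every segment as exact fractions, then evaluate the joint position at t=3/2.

Δ: Δ0=1/2, Δ1=5/3, Δ2=2
row 1: diag=10, rhs=7; c'=3/10, d'=7/10
row 2: denom=8−3·3/10=71/10; d'=(2−3·7/10)/(71/10)=-1/71
back: M2=-1/71
back: M1=7/10−3/10·-1/71=50/71
M: M0=0, M1=50/71, M2=-1/71, M3=0
seg 0: a=-3, c=M0/2=0, d=(M1−M0)/(6·2)=25/426, b=Δ0−h0·(2M0+M1)/6=113/426
seg 1: a=-2, c=M1/2=25/71, d=(M2−M1)/(6·3)=-17/426, b=Δ1−h1·(2M1+M2)/6=413/426
seg 2: a=3, c=M2/2=-1/142, d=(M3−M2)/(6·1)=1/426, b=Δ2−h2·(2M2+M3)/6=427/213
t_q=3/2 → seg 0, τ=3/2; S=-3+113/426·τ+0·τ²+25/426·τ³=-2731/1136

  seg 0: a=-3 b=113/426 c=0 d=25/426
  seg 1: a=-2 b=413/426 c=25/71 d=-17/426
  seg 2: a=3 b=427/213 c=-1/142 d=1/426
S(3/2) = -2731/1136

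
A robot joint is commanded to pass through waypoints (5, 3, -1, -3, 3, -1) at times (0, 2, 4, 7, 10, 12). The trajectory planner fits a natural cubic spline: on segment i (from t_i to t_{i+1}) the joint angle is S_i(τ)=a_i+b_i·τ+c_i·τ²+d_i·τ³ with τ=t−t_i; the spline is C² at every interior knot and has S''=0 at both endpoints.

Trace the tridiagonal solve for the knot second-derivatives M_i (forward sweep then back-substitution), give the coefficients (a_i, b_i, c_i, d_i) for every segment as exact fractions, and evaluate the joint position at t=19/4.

  seg 0: a=5 b=-1387/1929 c=0 d=-271/3858
  seg 1: a=3 b=-3013/1929 c=-271/643 d=781/7716
  seg 2: a=-1 b=-3922/1929 c=239/1286 d=3121/34722
  seg 3: a=-3 b=5821/3858 c=1919/1929 d=-9619/34722
  seg 4: a=3 b=-4/1929 c=-1927/1286 d=1927/7716
S(19/4) = -196083/82304

Δ: Δ0=-1, Δ1=-2, Δ2=-2/3, Δ3=2, Δ4=-2
row 1: diag=8, rhs=-6; c'=1/4, d'=-3/4
row 2: denom=10−2·1/4=19/2; d'=(8−2·-3/4)/(19/2)=1
row 3: denom=12−3·6/19=210/19; d'=(16−3·1)/(210/19)=247/210
row 4: denom=10−3·19/70=643/70; d'=(-24−3·247/210)/(643/70)=-1927/643
back: M4=-1927/643
back: M3=247/210−19/70·-1927/643=3838/1929
back: M2=1−6/19·3838/1929=239/643
back: M1=-3/4−1/4·239/643=-542/643
M: M0=0, M1=-542/643, M2=239/643, M3=3838/1929, M4=-1927/643, M5=0
seg 0: a=5, c=M0/2=0, d=(M1−M0)/(6·2)=-271/3858, b=Δ0−h0·(2M0+M1)/6=-1387/1929
seg 1: a=3, c=M1/2=-271/643, d=(M2−M1)/(6·2)=781/7716, b=Δ1−h1·(2M1+M2)/6=-3013/1929
seg 2: a=-1, c=M2/2=239/1286, d=(M3−M2)/(6·3)=3121/34722, b=Δ2−h2·(2M2+M3)/6=-3922/1929
seg 3: a=-3, c=M3/2=1919/1929, d=(M4−M3)/(6·3)=-9619/34722, b=Δ3−h3·(2M3+M4)/6=5821/3858
seg 4: a=3, c=M4/2=-1927/1286, d=(M5−M4)/(6·2)=1927/7716, b=Δ4−h4·(2M4+M5)/6=-4/1929
t_q=19/4 → seg 2, τ=3/4; S=-1+-3922/1929·τ+239/1286·τ²+3121/34722·τ³=-196083/82304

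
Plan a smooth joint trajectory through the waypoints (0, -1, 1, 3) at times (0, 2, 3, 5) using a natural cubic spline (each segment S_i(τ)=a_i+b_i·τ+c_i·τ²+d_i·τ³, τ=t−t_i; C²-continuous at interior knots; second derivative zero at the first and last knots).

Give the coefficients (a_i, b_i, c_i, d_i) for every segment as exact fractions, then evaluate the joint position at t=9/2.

Δ: Δ0=-1/2, Δ1=2, Δ2=1
row 1: diag=6, rhs=15; c'=1/6, d'=5/2
row 2: denom=6−1·1/6=35/6; d'=(-6−1·5/2)/(35/6)=-51/35
back: M2=-51/35
back: M1=5/2−1/6·-51/35=96/35
M: M0=0, M1=96/35, M2=-51/35, M3=0
seg 0: a=0, c=M0/2=0, d=(M1−M0)/(6·2)=8/35, b=Δ0−h0·(2M0+M1)/6=-99/70
seg 1: a=-1, c=M1/2=48/35, d=(M2−M1)/(6·1)=-7/10, b=Δ1−h1·(2M1+M2)/6=93/70
seg 2: a=1, c=M2/2=-51/70, d=(M3−M2)/(6·2)=17/140, b=Δ2−h2·(2M2+M3)/6=69/35
t_q=9/2 → seg 2, τ=3/2; S=1+69/35·τ+-51/70·τ²+17/140·τ³=611/224

  seg 0: a=0 b=-99/70 c=0 d=8/35
  seg 1: a=-1 b=93/70 c=48/35 d=-7/10
  seg 2: a=1 b=69/35 c=-51/70 d=17/140
S(9/2) = 611/224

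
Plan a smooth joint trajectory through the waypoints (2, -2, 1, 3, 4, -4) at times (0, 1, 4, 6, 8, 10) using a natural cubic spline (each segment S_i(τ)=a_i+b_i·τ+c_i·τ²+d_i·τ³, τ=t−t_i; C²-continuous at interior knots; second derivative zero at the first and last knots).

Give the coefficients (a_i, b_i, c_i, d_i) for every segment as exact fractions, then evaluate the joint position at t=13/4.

Δ: Δ0=-4, Δ1=1, Δ2=1, Δ3=1/2, Δ4=-4
row 1: diag=8, rhs=30; c'=3/8, d'=15/4
row 2: denom=10−3·3/8=71/8; d'=(0−3·15/4)/(71/8)=-90/71
row 3: denom=8−2·16/71=536/71; d'=(-3−2·-90/71)/(536/71)=-33/536
row 4: denom=8−2·71/268=1001/134; d'=(-27−2·-33/536)/(1001/134)=-1029/286
back: M4=-1029/286
back: M3=-33/536−71/268·-1029/286=255/286
back: M2=-90/71−16/71·255/286=-210/143
back: M1=15/4−3/8·-210/143=615/143
M: M0=0, M1=615/143, M2=-210/143, M3=255/286, M4=-1029/286, M5=0
seg 0: a=2, c=M0/2=0, d=(M1−M0)/(6·1)=205/286, b=Δ0−h0·(2M0+M1)/6=-1349/286
seg 1: a=-2, c=M1/2=615/286, d=(M2−M1)/(6·3)=-25/78, b=Δ1−h1·(2M1+M2)/6=-367/143
seg 2: a=1, c=M2/2=-105/143, d=(M3−M2)/(6·2)=225/1144, b=Δ2−h2·(2M2+M3)/6=37/22
seg 3: a=3, c=M3/2=255/572, d=(M4−M3)/(6·2)=-107/286, b=Δ3−h3·(2M3+M4)/6=158/143
seg 4: a=4, c=M4/2=-1029/572, d=(M5−M4)/(6·2)=343/1144, b=Δ4−h4·(2M4+M5)/6=-229/143
t_q=13/4 → seg 1, τ=9/4; S=-2+-367/143·τ+615/286·τ²+-25/78·τ³=-9869/18304

  seg 0: a=2 b=-1349/286 c=0 d=205/286
  seg 1: a=-2 b=-367/143 c=615/286 d=-25/78
  seg 2: a=1 b=37/22 c=-105/143 d=225/1144
  seg 3: a=3 b=158/143 c=255/572 d=-107/286
  seg 4: a=4 b=-229/143 c=-1029/572 d=343/1144
S(13/4) = -9869/18304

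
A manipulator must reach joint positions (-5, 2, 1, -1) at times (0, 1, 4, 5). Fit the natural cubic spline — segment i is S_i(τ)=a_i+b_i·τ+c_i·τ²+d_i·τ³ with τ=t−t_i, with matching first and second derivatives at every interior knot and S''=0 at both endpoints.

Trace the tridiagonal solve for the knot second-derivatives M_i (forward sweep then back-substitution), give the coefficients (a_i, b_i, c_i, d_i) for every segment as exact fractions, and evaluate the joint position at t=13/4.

Δ: Δ0=7, Δ1=-1/3, Δ2=-2
row 1: diag=8, rhs=-44; c'=3/8, d'=-11/2
row 2: denom=8−3·3/8=55/8; d'=(-10−3·-11/2)/(55/8)=52/55
back: M2=52/55
back: M1=-11/2−3/8·52/55=-322/55
M: M0=0, M1=-322/55, M2=52/55, M3=0
seg 0: a=-5, c=M0/2=0, d=(M1−M0)/(6·1)=-161/165, b=Δ0−h0·(2M0+M1)/6=1316/165
seg 1: a=2, c=M1/2=-161/55, d=(M2−M1)/(6·3)=17/45, b=Δ1−h1·(2M1+M2)/6=833/165
seg 2: a=1, c=M2/2=26/55, d=(M3−M2)/(6·1)=-26/165, b=Δ2−h2·(2M2+M3)/6=-382/165
t_q=13/4 → seg 1, τ=9/4; S=2+833/165·τ+-161/55·τ²+17/45·τ³=10007/3520

  seg 0: a=-5 b=1316/165 c=0 d=-161/165
  seg 1: a=2 b=833/165 c=-161/55 d=17/45
  seg 2: a=1 b=-382/165 c=26/55 d=-26/165
S(13/4) = 10007/3520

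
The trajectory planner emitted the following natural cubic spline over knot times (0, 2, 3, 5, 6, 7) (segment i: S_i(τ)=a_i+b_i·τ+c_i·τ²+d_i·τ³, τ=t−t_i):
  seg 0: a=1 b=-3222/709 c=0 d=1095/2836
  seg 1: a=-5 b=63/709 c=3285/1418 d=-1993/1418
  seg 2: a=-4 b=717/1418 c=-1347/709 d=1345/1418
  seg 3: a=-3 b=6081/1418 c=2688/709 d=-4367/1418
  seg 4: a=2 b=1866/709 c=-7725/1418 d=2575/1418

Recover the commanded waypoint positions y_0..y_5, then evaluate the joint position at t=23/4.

y_0=1 y_1=-5 y_2=-4 y_3=-3 y_4=2 y_5=1
S(23/4) = 95259/90752

y_0 = S_0(0) = a_0 = 1
y_1 = S_1(0) = a_1 = -5
y_2 = S_2(0) = a_2 = -4
y_3 = S_3(0) = a_3 = -3
y_4 = S_4(0) = a_4 = 2
y_5 = S_4(1) = 1
t_q=23/4 is in segment 3 (τ=3/4); S_3(τ)=95259/90752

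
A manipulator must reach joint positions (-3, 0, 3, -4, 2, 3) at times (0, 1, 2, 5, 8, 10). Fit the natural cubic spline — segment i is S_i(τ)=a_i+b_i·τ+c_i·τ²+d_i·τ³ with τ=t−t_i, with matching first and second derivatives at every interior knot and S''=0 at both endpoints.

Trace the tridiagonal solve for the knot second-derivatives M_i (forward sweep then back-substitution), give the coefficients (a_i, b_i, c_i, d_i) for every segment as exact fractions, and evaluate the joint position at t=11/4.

Δ: Δ0=3, Δ1=3, Δ2=-7/3, Δ3=2, Δ4=1/2
row 1: diag=4, rhs=0; c'=1/4, d'=0
row 2: denom=8−1·1/4=31/4; d'=(-32−1·0)/(31/4)=-128/31
row 3: denom=12−3·12/31=336/31; d'=(26−3·-128/31)/(336/31)=85/24
row 4: denom=10−3·31/112=1027/112; d'=(-9−3·85/24)/(1027/112)=-2198/1027
back: M4=-2198/1027
back: M3=85/24−31/112·-2198/1027=12737/3081
back: M2=-128/31−12/31·12737/3081=-5884/1027
back: M1=0−1/4·-5884/1027=1471/1027
M: M0=0, M1=1471/1027, M2=-5884/1027, M3=12737/3081, M4=-2198/1027, M5=0
seg 0: a=-3, c=M0/2=0, d=(M1−M0)/(6·1)=1471/6162, b=Δ0−h0·(2M0+M1)/6=17015/6162
seg 1: a=0, c=M1/2=1471/2054, d=(M2−M1)/(6·1)=-7355/6162, b=Δ1−h1·(2M1+M2)/6=10714/3081
seg 2: a=3, c=M2/2=-2942/1027, d=(M3−M2)/(6·3)=30389/55458, b=Δ2−h2·(2M2+M3)/6=8189/6162
seg 3: a=-4, c=M3/2=12737/6162, d=(M4−M3)/(6·3)=-1487/4266, b=Δ3−h3·(2M3+M4)/6=-3278/3081
seg 4: a=2, c=M4/2=-1099/1027, d=(M5−M4)/(6·2)=1099/6162, b=Δ4−h4·(2M4+M5)/6=11873/6162
t_q=11/4 → seg 2, τ=3/4; S=3+8189/6162·τ+-2942/1027·τ²+30389/55458·τ³=343957/131456

  seg 0: a=-3 b=17015/6162 c=0 d=1471/6162
  seg 1: a=0 b=10714/3081 c=1471/2054 d=-7355/6162
  seg 2: a=3 b=8189/6162 c=-2942/1027 d=30389/55458
  seg 3: a=-4 b=-3278/3081 c=12737/6162 d=-1487/4266
  seg 4: a=2 b=11873/6162 c=-1099/1027 d=1099/6162
S(11/4) = 343957/131456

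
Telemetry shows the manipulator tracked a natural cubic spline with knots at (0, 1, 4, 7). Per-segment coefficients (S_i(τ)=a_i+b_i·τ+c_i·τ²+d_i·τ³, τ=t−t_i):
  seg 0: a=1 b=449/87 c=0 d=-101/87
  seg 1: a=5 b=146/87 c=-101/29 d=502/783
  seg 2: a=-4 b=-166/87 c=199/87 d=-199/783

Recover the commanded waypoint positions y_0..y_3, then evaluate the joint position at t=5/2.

y_0 = S_0(0) = a_0 = 1
y_1 = S_1(0) = a_1 = 5
y_2 = S_2(0) = a_2 = -4
y_3 = S_2(3) = 4
t_q=5/2 is in segment 1 (τ=3/2); S_1(τ)=107/58

y_0=1 y_1=5 y_2=-4 y_3=4
S(5/2) = 107/58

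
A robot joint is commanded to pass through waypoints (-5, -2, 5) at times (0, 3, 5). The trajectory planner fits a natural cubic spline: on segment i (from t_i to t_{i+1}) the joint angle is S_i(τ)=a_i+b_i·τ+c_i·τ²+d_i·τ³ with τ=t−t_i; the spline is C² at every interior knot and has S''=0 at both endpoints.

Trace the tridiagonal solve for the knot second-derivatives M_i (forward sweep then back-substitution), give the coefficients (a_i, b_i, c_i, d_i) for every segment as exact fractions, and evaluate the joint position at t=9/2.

Δ: Δ0=1, Δ1=7/2
row 1: diag=10, rhs=15; c'=1/5, d'=3/2
back: M1=3/2
M: M0=0, M1=3/2, M2=0
seg 0: a=-5, c=M0/2=0, d=(M1−M0)/(6·3)=1/12, b=Δ0−h0·(2M0+M1)/6=1/4
seg 1: a=-2, c=M1/2=3/4, d=(M2−M1)/(6·2)=-1/8, b=Δ1−h1·(2M1+M2)/6=5/2
t_q=9/2 → seg 1, τ=3/2; S=-2+5/2·τ+3/4·τ²+-1/8·τ³=193/64

  seg 0: a=-5 b=1/4 c=0 d=1/12
  seg 1: a=-2 b=5/2 c=3/4 d=-1/8
S(9/2) = 193/64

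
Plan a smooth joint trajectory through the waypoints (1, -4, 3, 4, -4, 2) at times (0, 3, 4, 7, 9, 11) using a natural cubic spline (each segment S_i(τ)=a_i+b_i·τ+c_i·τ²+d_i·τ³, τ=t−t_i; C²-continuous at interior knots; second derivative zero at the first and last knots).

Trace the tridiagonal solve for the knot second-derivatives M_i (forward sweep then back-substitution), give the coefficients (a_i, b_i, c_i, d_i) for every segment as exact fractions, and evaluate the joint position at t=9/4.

  seg 0: a=1 b=-3673/702 c=0 d=2503/6318
  seg 1: a=-4 b=1918/351 c=2503/702 d=-475/234
  seg 2: a=3 b=4567/702 c=-886/351 d=983/6318
  seg 3: a=4 b=-1558/351 c=-263/234 d=943/1404
  seg 4: a=-4 b=-307/351 c=340/117 d=-170/351
S(9/4) = -31249/4992

Δ: Δ0=-5/3, Δ1=7, Δ2=1/3, Δ3=-4, Δ4=3
row 1: diag=8, rhs=52; c'=1/8, d'=13/2
row 2: denom=8−1·1/8=63/8; d'=(-40−1·13/2)/(63/8)=-124/21
row 3: denom=10−3·8/21=62/7; d'=(-26−3·-124/21)/(62/7)=-29/31
row 4: denom=8−2·7/31=234/31; d'=(42−2·-29/31)/(234/31)=680/117
back: M4=680/117
back: M3=-29/31−7/31·680/117=-263/117
back: M2=-124/21−8/21·-263/117=-1772/351
back: M1=13/2−1/8·-1772/351=2503/351
M: M0=0, M1=2503/351, M2=-1772/351, M3=-263/117, M4=680/117, M5=0
seg 0: a=1, c=M0/2=0, d=(M1−M0)/(6·3)=2503/6318, b=Δ0−h0·(2M0+M1)/6=-3673/702
seg 1: a=-4, c=M1/2=2503/702, d=(M2−M1)/(6·1)=-475/234, b=Δ1−h1·(2M1+M2)/6=1918/351
seg 2: a=3, c=M2/2=-886/351, d=(M3−M2)/(6·3)=983/6318, b=Δ2−h2·(2M2+M3)/6=4567/702
seg 3: a=4, c=M3/2=-263/234, d=(M4−M3)/(6·2)=943/1404, b=Δ3−h3·(2M3+M4)/6=-1558/351
seg 4: a=-4, c=M4/2=340/117, d=(M5−M4)/(6·2)=-170/351, b=Δ4−h4·(2M4+M5)/6=-307/351
t_q=9/4 → seg 0, τ=9/4; S=1+-3673/702·τ+0·τ²+2503/6318·τ³=-31249/4992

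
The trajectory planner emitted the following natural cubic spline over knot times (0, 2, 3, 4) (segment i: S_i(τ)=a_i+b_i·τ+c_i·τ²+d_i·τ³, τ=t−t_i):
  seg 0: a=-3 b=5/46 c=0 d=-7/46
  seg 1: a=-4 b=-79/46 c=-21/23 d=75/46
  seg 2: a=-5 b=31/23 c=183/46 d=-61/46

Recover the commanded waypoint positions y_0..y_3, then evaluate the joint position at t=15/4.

y_0 = S_0(0) = a_0 = -3
y_1 = S_1(0) = a_1 = -4
y_2 = S_2(0) = a_2 = -5
y_3 = S_2(1) = -1
t_q=15/4 is in segment 2 (τ=3/4); S_2(τ)=-6803/2944

y_0=-3 y_1=-4 y_2=-5 y_3=-1
S(15/4) = -6803/2944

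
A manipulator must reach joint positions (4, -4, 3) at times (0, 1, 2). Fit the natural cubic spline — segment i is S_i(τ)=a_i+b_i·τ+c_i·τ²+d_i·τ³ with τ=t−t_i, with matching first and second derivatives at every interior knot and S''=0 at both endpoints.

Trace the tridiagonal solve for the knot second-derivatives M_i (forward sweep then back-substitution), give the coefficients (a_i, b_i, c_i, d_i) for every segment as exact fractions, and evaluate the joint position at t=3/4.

Δ: Δ0=-8, Δ1=7
row 1: diag=4, rhs=90; c'=1/4, d'=45/2
back: M1=45/2
M: M0=0, M1=45/2, M2=0
seg 0: a=4, c=M0/2=0, d=(M1−M0)/(6·1)=15/4, b=Δ0−h0·(2M0+M1)/6=-47/4
seg 1: a=-4, c=M1/2=45/4, d=(M2−M1)/(6·1)=-15/4, b=Δ1−h1·(2M1+M2)/6=-1/2
t_q=3/4 → seg 0, τ=3/4; S=4+-47/4·τ+0·τ²+15/4·τ³=-827/256

  seg 0: a=4 b=-47/4 c=0 d=15/4
  seg 1: a=-4 b=-1/2 c=45/4 d=-15/4
S(3/4) = -827/256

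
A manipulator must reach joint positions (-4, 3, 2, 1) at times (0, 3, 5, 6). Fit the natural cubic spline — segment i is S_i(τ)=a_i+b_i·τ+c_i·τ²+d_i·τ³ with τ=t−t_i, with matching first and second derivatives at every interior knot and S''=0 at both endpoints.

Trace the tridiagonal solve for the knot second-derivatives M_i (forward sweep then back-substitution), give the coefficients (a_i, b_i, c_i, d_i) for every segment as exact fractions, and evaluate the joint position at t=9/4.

Δ: Δ0=7/3, Δ1=-1/2, Δ2=-1
row 1: diag=10, rhs=-17; c'=1/5, d'=-17/10
row 2: denom=6−2·1/5=28/5; d'=(-3−2·-17/10)/(28/5)=1/14
back: M2=1/14
back: M1=-17/10−1/5·1/14=-12/7
M: M0=0, M1=-12/7, M2=1/14, M3=0
seg 0: a=-4, c=M0/2=0, d=(M1−M0)/(6·3)=-2/21, b=Δ0−h0·(2M0+M1)/6=67/21
seg 1: a=3, c=M1/2=-6/7, d=(M2−M1)/(6·2)=25/168, b=Δ1−h1·(2M1+M2)/6=13/21
seg 2: a=2, c=M2/2=1/28, d=(M3−M2)/(6·1)=-1/84, b=Δ2−h2·(2M2+M3)/6=-43/42
t_q=9/4 → seg 0, τ=9/4; S=-4+67/21·τ+0·τ²+-2/21·τ³=67/32

  seg 0: a=-4 b=67/21 c=0 d=-2/21
  seg 1: a=3 b=13/21 c=-6/7 d=25/168
  seg 2: a=2 b=-43/42 c=1/28 d=-1/84
S(9/4) = 67/32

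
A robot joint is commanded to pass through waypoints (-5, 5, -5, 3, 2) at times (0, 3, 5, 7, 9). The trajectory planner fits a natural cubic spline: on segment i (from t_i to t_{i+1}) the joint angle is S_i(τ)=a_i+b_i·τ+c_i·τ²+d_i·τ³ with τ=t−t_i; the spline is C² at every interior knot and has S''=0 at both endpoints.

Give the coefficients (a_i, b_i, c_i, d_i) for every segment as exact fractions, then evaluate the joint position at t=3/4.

Δ: Δ0=10/3, Δ1=-5, Δ2=4, Δ3=-1/2
row 1: diag=10, rhs=-50; c'=1/5, d'=-5
row 2: denom=8−2·1/5=38/5; d'=(54−2·-5)/(38/5)=160/19
row 3: denom=8−2·5/19=142/19; d'=(-27−2·160/19)/(142/19)=-833/142
back: M3=-833/142
back: M2=160/19−5/19·-833/142=1415/142
back: M1=-5−1/5·1415/142=-993/142
M: M0=0, M1=-993/142, M2=1415/142, M3=-833/142, M4=0
seg 0: a=-5, c=M0/2=0, d=(M1−M0)/(6·3)=-331/852, b=Δ0−h0·(2M0+M1)/6=5819/852
seg 1: a=5, c=M1/2=-993/284, d=(M2−M1)/(6·2)=301/213, b=Δ1−h1·(2M1+M2)/6=-1559/426
seg 2: a=-5, c=M2/2=1415/284, d=(M3−M2)/(6·2)=-281/213, b=Δ2−h2·(2M2+M3)/6=-293/426
seg 3: a=3, c=M3/2=-833/284, d=(M4−M3)/(6·2)=833/1704, b=Δ3−h3·(2M3+M4)/6=1453/426
t_q=3/4 → seg 0, τ=3/4; S=-5+5819/852·τ+0·τ²+-331/852·τ³=-755/18176

  seg 0: a=-5 b=5819/852 c=0 d=-331/852
  seg 1: a=5 b=-1559/426 c=-993/284 d=301/213
  seg 2: a=-5 b=-293/426 c=1415/284 d=-281/213
  seg 3: a=3 b=1453/426 c=-833/284 d=833/1704
S(3/4) = -755/18176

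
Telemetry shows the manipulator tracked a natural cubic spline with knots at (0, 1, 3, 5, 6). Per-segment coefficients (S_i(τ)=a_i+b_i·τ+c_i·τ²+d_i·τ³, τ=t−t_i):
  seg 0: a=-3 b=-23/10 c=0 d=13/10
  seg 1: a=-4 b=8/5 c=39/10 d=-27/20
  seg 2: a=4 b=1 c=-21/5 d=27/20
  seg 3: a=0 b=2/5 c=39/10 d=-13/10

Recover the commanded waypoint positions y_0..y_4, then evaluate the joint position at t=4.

y_0=-3 y_1=-4 y_2=4 y_3=0 y_4=3
S(4) = 43/20

y_0 = S_0(0) = a_0 = -3
y_1 = S_1(0) = a_1 = -4
y_2 = S_2(0) = a_2 = 4
y_3 = S_3(0) = a_3 = 0
y_4 = S_3(1) = 3
t_q=4 is in segment 2 (τ=1); S_2(τ)=43/20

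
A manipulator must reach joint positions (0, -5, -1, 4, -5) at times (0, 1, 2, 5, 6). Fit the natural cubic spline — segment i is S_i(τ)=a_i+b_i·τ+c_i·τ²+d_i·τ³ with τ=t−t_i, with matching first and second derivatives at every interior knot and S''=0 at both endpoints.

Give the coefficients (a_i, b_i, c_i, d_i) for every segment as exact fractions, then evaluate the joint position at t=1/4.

  seg 0: a=0 b=-4625/636 c=0 d=1445/636
  seg 1: a=-5 b=-145/318 c=1445/212 d=-1501/636
  seg 2: a=-1 b=3877/636 c=-14/53 d=-257/636
  seg 3: a=4 b=-2035/318 c=-827/212 d=827/636
S(1/4) = -24185/13568

Δ: Δ0=-5, Δ1=4, Δ2=5/3, Δ3=-9
row 1: diag=4, rhs=54; c'=1/4, d'=27/2
row 2: denom=8−1·1/4=31/4; d'=(-14−1·27/2)/(31/4)=-110/31
row 3: denom=8−3·12/31=212/31; d'=(-64−3·-110/31)/(212/31)=-827/106
back: M3=-827/106
back: M2=-110/31−12/31·-827/106=-28/53
back: M1=27/2−1/4·-28/53=1445/106
M: M0=0, M1=1445/106, M2=-28/53, M3=-827/106, M4=0
seg 0: a=0, c=M0/2=0, d=(M1−M0)/(6·1)=1445/636, b=Δ0−h0·(2M0+M1)/6=-4625/636
seg 1: a=-5, c=M1/2=1445/212, d=(M2−M1)/(6·1)=-1501/636, b=Δ1−h1·(2M1+M2)/6=-145/318
seg 2: a=-1, c=M2/2=-14/53, d=(M3−M2)/(6·3)=-257/636, b=Δ2−h2·(2M2+M3)/6=3877/636
seg 3: a=4, c=M3/2=-827/212, d=(M4−M3)/(6·1)=827/636, b=Δ3−h3·(2M3+M4)/6=-2035/318
t_q=1/4 → seg 0, τ=1/4; S=0+-4625/636·τ+0·τ²+1445/636·τ³=-24185/13568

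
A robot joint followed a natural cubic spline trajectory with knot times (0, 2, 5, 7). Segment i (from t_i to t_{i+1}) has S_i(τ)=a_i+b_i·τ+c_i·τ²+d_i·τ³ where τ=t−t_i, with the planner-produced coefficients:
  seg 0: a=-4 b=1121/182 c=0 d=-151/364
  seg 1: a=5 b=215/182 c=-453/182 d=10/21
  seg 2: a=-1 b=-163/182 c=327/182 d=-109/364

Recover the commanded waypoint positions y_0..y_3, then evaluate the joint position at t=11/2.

y_0=-4 y_1=5 y_2=-1 y_3=2
S(11/2) = -431/416

y_0 = S_0(0) = a_0 = -4
y_1 = S_1(0) = a_1 = 5
y_2 = S_2(0) = a_2 = -1
y_3 = S_2(2) = 2
t_q=11/2 is in segment 2 (τ=1/2); S_2(τ)=-431/416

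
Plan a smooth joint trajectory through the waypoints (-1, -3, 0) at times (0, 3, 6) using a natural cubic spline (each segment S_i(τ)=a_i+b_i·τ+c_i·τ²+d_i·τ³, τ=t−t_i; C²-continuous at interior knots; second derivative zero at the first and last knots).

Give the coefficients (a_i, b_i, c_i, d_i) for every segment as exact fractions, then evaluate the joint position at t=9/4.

Δ: Δ0=-2/3, Δ1=1
row 1: diag=12, rhs=10; c'=1/4, d'=5/6
back: M1=5/6
M: M0=0, M1=5/6, M2=0
seg 0: a=-1, c=M0/2=0, d=(M1−M0)/(6·3)=5/108, b=Δ0−h0·(2M0+M1)/6=-13/12
seg 1: a=-3, c=M1/2=5/12, d=(M2−M1)/(6·3)=-5/108, b=Δ1−h1·(2M1+M2)/6=1/6
t_q=9/4 → seg 0, τ=9/4; S=-1+-13/12·τ+0·τ²+5/108·τ³=-745/256

  seg 0: a=-1 b=-13/12 c=0 d=5/108
  seg 1: a=-3 b=1/6 c=5/12 d=-5/108
S(9/4) = -745/256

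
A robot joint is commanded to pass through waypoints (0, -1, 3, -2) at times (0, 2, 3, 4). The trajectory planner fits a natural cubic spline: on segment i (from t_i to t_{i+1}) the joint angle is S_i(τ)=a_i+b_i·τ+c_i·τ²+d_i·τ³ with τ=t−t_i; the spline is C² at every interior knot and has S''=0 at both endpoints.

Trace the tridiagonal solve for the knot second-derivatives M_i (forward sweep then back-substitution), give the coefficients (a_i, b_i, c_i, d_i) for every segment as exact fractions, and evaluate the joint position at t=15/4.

Δ: Δ0=-1/2, Δ1=4, Δ2=-5
row 1: diag=6, rhs=27; c'=1/6, d'=9/2
row 2: denom=4−1·1/6=23/6; d'=(-54−1·9/2)/(23/6)=-351/23
back: M2=-351/23
back: M1=9/2−1/6·-351/23=162/23
M: M0=0, M1=162/23, M2=-351/23, M3=0
seg 0: a=0, c=M0/2=0, d=(M1−M0)/(6·2)=27/46, b=Δ0−h0·(2M0+M1)/6=-131/46
seg 1: a=-1, c=M1/2=81/23, d=(M2−M1)/(6·1)=-171/46, b=Δ1−h1·(2M1+M2)/6=193/46
seg 2: a=3, c=M2/2=-351/46, d=(M3−M2)/(6·1)=117/46, b=Δ2−h2·(2M2+M3)/6=2/23
t_q=15/4 → seg 2, τ=3/4; S=3+2/23·τ+-351/46·τ²+117/46·τ³=-453/2944

  seg 0: a=0 b=-131/46 c=0 d=27/46
  seg 1: a=-1 b=193/46 c=81/23 d=-171/46
  seg 2: a=3 b=2/23 c=-351/46 d=117/46
S(15/4) = -453/2944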